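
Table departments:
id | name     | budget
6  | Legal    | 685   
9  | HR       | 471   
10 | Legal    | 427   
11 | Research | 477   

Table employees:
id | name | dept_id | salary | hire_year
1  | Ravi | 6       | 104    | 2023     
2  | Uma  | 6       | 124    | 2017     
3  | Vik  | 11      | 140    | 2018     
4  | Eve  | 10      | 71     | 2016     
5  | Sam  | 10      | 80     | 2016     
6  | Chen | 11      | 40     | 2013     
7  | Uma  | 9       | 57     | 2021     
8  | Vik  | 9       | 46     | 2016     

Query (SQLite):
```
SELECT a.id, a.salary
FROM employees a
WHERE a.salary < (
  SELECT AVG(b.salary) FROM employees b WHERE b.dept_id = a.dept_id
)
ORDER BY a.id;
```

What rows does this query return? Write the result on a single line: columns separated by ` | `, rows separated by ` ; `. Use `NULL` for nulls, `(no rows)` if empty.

1 | 104 ; 4 | 71 ; 6 | 40 ; 8 | 46

For each employees row a, compute AVG(salary) over rows sharing a.dept_id.
Keep row a if a.salary < that per-group AVG.
  dept_id=6: AVG(salary) = 114.0
  dept_id=9: AVG(salary) = 51.5
  dept_id=10: AVG(salary) = 75.5
  dept_id=11: AVG(salary) = 90.0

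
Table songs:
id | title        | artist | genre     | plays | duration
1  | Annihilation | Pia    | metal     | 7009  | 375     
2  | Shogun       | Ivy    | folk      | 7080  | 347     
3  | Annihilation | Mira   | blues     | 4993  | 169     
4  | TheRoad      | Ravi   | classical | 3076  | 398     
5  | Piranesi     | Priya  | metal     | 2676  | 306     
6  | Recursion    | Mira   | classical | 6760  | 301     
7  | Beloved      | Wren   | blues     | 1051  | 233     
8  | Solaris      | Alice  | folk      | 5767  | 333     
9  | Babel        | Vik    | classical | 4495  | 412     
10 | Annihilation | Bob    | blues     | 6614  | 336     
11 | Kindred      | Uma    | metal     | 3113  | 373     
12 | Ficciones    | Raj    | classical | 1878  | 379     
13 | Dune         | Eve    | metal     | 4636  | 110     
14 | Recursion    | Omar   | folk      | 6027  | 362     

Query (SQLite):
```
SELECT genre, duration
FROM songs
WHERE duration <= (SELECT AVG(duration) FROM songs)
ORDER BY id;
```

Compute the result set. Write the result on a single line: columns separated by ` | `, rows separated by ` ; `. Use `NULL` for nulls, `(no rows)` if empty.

blues | 169 ; metal | 306 ; classical | 301 ; blues | 233 ; metal | 110

Scalar subquery: AVG(duration) over all songs rows = 316.714286 (≈; comparison uses full precision).
Keep rows where duration <= that value.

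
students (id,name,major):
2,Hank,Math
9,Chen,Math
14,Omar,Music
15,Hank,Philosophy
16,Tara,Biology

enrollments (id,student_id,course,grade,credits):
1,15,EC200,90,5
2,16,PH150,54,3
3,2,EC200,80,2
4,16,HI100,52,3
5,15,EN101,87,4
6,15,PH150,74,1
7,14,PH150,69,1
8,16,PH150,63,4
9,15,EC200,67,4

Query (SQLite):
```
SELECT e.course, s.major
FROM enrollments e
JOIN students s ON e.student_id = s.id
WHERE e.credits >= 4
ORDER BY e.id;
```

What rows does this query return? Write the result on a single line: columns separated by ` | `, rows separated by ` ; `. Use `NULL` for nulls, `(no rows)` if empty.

EC200 | Philosophy ; EN101 | Philosophy ; PH150 | Biology ; EC200 | Philosophy

Each enrollments row matches the students row where student_id = students.id.
Then keep rows with e.credits >= 4.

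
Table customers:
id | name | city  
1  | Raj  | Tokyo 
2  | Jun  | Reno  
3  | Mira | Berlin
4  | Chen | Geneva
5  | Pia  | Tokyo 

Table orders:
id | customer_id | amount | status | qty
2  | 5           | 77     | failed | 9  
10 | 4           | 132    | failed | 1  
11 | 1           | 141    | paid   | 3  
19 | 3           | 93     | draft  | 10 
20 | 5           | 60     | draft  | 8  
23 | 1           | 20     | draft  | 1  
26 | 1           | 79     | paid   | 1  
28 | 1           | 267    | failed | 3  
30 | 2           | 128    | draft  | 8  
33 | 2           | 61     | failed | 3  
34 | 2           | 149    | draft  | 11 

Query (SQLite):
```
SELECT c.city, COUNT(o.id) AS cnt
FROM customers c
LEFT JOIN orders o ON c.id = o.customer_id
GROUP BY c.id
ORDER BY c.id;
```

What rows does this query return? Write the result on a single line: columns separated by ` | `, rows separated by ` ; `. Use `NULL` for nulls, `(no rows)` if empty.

LEFT JOIN keeps every customers row; unmatched ones get NULL for orders columns.
Group by customers.id and compute COUNT(o.id). COUNT(col) of an all-NULL group is 0.
  1: ids {11, 23, 26, 28} → COUNT(o.id)=4
  2: ids {30, 33, 34} → COUNT(o.id)=3
  3: ids {19} → COUNT(o.id)=1
  4: ids {10} → COUNT(o.id)=1
  5: ids {2, 20} → COUNT(o.id)=2

Tokyo | 4 ; Reno | 3 ; Berlin | 1 ; Geneva | 1 ; Tokyo | 2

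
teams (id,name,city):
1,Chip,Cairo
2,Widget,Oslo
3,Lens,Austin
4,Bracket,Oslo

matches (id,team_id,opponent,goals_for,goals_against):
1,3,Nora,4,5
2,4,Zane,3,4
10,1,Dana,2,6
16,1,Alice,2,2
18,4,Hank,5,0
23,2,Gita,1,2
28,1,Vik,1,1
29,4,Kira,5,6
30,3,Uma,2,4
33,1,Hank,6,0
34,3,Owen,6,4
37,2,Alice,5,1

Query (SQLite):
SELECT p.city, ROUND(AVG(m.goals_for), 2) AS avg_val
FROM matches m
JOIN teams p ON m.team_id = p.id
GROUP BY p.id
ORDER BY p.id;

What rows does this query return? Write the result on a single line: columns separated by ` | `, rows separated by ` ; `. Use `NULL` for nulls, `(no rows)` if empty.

Join each matches row to its teams via team_id.
Group joined rows by teams.id; compute ROUND(AVG(m.goals_for), 2) per group.
  1: ids {10, 16, 28, 33} → ROUND(AVG(m.goals_for), 2)=2.75
  2: ids {23, 37} → ROUND(AVG(m.goals_for), 2)=3
  3: ids {1, 30, 34} → ROUND(AVG(m.goals_for), 2)=4
  4: ids {2, 18, 29} → ROUND(AVG(m.goals_for), 2)=4.33

Cairo | 2.75 ; Oslo | 3 ; Austin | 4 ; Oslo | 4.33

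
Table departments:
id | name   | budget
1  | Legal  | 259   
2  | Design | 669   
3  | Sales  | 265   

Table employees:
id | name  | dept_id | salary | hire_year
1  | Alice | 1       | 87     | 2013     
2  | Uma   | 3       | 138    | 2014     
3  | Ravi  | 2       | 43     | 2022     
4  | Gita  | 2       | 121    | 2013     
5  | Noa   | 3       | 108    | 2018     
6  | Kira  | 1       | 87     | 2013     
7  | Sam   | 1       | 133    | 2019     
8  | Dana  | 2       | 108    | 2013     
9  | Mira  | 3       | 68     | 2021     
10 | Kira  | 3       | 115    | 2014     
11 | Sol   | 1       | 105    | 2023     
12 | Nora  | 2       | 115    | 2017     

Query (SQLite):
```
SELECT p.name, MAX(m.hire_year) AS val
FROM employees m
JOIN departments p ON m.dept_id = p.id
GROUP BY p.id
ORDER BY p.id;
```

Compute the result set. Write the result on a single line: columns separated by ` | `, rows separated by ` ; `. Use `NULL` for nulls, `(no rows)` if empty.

Join each employees row to its departments via dept_id.
Group joined rows by departments.id; compute MAX(m.hire_year) per group.
  1: ids {1, 6, 7, 11} → MAX(m.hire_year)=2023
  2: ids {3, 4, 8, 12} → MAX(m.hire_year)=2022
  3: ids {2, 5, 9, 10} → MAX(m.hire_year)=2021

Legal | 2023 ; Design | 2022 ; Sales | 2021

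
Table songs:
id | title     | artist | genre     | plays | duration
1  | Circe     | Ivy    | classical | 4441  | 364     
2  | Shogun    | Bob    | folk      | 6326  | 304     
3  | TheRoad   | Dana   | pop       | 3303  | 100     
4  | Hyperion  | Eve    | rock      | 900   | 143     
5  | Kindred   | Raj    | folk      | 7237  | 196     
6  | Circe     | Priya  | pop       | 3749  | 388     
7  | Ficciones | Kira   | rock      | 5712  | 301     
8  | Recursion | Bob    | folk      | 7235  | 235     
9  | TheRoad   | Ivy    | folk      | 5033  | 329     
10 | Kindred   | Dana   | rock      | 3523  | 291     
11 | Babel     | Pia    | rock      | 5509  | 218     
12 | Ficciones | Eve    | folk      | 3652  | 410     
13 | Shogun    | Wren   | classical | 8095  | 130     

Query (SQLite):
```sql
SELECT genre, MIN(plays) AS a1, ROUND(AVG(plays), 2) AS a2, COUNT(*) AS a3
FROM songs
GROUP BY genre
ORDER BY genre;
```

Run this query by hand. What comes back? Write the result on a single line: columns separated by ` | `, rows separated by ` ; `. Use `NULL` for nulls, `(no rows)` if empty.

Group songs by genre.
Per group compute: MIN(plays), ROUND(AVG(plays), 2), COUNT(*).
  classical: ids {1, 13} → MIN(plays)=4441, ROUND(AVG(plays), 2)=6268, COUNT(*)=2
  folk: ids {2, 5, 8, 9, 12} → MIN(plays)=3652, ROUND(AVG(plays), 2)=5896.6, COUNT(*)=5
  pop: ids {3, 6} → MIN(plays)=3303, ROUND(AVG(plays), 2)=3526, COUNT(*)=2
  rock: ids {4, 7, 10, 11} → MIN(plays)=900, ROUND(AVG(plays), 2)=3911, COUNT(*)=4

classical | 4441 | 6268 | 2 ; folk | 3652 | 5896.6 | 5 ; pop | 3303 | 3526 | 2 ; rock | 900 | 3911 | 4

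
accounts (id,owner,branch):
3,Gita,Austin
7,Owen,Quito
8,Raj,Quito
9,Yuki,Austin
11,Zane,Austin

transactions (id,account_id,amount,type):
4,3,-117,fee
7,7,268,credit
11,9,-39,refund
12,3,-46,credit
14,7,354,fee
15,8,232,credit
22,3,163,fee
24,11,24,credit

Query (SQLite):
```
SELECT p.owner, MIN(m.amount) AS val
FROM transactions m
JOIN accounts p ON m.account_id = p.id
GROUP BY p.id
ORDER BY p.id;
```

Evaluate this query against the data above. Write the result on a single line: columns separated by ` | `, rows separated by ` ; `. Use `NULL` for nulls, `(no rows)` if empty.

Gita | -117 ; Owen | 268 ; Raj | 232 ; Yuki | -39 ; Zane | 24

Join each transactions row to its accounts via account_id.
Group joined rows by accounts.id; compute MIN(m.amount) per group.
  3: ids {4, 12, 22} → MIN(m.amount)=-117
  7: ids {7, 14} → MIN(m.amount)=268
  8: ids {15} → MIN(m.amount)=232
  9: ids {11} → MIN(m.amount)=-39
  11: ids {24} → MIN(m.amount)=24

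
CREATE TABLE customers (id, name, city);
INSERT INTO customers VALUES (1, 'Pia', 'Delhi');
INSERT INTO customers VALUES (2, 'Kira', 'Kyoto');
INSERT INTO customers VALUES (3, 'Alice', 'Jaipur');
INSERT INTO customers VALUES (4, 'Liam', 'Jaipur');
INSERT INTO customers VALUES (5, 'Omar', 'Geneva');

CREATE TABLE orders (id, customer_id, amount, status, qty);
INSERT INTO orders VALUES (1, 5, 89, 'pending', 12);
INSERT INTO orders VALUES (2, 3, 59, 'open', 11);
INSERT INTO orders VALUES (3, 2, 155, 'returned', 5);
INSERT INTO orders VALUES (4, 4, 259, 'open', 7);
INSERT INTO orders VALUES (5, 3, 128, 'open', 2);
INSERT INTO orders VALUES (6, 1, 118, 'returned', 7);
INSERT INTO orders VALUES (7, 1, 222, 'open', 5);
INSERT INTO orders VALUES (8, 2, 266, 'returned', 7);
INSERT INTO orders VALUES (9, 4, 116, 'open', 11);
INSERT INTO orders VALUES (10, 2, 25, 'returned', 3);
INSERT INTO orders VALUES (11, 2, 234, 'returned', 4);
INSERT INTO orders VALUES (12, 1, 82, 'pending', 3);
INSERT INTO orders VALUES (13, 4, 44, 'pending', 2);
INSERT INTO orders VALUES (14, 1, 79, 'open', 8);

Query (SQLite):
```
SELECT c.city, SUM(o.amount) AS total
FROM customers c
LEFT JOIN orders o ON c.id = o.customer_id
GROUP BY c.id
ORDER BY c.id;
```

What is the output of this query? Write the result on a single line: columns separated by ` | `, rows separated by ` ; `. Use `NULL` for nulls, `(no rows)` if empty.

LEFT JOIN keeps every customers row; unmatched ones get NULL for orders columns.
Group by customers.id and compute SUM(o.amount). SUM over an all-NULL group is NULL.
  1: ids {6, 7, 12, 14} → SUM(o.amount)=501
  2: ids {3, 8, 10, 11} → SUM(o.amount)=680
  3: ids {2, 5} → SUM(o.amount)=187
  4: ids {4, 9, 13} → SUM(o.amount)=419
  5: ids {1} → SUM(o.amount)=89

Delhi | 501 ; Kyoto | 680 ; Jaipur | 187 ; Jaipur | 419 ; Geneva | 89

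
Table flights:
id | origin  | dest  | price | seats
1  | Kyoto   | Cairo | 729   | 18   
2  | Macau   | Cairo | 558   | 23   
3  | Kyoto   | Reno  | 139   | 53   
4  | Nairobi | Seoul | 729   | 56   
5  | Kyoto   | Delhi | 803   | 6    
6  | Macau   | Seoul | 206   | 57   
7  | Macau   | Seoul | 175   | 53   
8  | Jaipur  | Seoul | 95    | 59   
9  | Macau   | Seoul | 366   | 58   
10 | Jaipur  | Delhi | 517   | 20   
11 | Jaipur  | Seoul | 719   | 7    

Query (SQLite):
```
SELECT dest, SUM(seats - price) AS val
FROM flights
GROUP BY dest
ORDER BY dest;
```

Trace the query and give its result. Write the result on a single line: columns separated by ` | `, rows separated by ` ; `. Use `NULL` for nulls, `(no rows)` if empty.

For each row compute seats - price.
Group by dest; take SUM of the expression per group.
  Cairo: ids {1, 2} → SUM(seats - price)=-1246
  Delhi: ids {5, 10} → SUM(seats - price)=-1294
  Reno: ids {3} → SUM(seats - price)=-86
  Seoul: ids {4, 6, 7, 8, 9, 11} → SUM(seats - price)=-2000

Cairo | -1246 ; Delhi | -1294 ; Reno | -86 ; Seoul | -2000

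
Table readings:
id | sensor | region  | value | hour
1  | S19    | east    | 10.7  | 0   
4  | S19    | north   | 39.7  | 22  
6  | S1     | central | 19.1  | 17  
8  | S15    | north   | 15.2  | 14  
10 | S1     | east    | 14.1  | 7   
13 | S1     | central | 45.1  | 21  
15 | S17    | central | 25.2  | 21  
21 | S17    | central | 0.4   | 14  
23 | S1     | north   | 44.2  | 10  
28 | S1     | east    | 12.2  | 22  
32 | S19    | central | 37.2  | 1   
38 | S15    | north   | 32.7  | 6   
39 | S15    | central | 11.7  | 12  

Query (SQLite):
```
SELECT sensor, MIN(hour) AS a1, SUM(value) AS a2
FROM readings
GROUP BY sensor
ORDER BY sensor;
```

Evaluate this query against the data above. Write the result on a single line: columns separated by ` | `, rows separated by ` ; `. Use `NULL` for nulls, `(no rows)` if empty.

S1 | 7 | 134.7 ; S15 | 6 | 59.6 ; S17 | 14 | 25.6 ; S19 | 0 | 87.6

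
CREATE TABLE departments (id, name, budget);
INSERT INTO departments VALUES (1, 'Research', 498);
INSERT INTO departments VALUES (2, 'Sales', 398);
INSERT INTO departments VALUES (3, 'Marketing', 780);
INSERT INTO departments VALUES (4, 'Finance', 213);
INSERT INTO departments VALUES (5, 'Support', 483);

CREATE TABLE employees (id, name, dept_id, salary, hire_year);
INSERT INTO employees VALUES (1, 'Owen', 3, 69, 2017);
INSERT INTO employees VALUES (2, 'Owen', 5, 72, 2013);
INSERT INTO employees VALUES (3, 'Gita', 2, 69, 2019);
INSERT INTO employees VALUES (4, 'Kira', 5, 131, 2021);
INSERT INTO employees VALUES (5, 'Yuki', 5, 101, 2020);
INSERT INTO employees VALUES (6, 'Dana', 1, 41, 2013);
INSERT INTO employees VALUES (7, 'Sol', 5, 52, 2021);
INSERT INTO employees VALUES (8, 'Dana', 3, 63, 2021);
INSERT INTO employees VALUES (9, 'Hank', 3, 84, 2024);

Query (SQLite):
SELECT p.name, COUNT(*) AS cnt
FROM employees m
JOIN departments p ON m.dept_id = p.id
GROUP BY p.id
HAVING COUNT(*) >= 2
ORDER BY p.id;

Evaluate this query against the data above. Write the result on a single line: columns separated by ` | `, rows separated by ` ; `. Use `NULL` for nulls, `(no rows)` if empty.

Marketing | 3 ; Support | 4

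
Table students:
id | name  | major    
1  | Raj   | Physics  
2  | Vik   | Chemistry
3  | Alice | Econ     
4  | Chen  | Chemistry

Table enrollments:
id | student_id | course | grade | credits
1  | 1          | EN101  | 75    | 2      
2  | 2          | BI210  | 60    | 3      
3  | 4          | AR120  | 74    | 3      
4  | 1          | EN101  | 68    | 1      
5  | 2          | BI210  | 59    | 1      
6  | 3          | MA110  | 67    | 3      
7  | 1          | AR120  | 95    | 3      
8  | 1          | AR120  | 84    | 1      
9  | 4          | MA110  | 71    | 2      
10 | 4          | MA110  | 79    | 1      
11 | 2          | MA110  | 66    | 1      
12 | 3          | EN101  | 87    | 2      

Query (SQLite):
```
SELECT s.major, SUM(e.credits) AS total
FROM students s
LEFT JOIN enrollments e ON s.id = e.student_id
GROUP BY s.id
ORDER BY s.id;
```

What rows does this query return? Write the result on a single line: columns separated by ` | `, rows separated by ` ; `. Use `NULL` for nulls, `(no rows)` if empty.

LEFT JOIN keeps every students row; unmatched ones get NULL for enrollments columns.
Group by students.id and compute SUM(e.credits). SUM over an all-NULL group is NULL.
  1: ids {1, 4, 7, 8} → SUM(e.credits)=7
  2: ids {2, 5, 11} → SUM(e.credits)=5
  3: ids {6, 12} → SUM(e.credits)=5
  4: ids {3, 9, 10} → SUM(e.credits)=6

Physics | 7 ; Chemistry | 5 ; Econ | 5 ; Chemistry | 6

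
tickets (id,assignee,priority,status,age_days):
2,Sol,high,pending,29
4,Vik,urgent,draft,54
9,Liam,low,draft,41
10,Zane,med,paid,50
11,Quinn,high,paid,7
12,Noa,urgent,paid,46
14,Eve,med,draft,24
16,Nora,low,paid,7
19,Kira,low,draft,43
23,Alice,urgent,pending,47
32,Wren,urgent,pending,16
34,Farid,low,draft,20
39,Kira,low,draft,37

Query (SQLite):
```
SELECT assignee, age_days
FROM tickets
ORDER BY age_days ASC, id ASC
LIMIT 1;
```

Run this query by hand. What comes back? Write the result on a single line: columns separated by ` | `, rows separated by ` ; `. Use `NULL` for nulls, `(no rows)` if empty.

Quinn | 7

Sort by age_days asc, tiebreak id asc: (7, id=11), (7, id=16), (16, id=32), (20, id=34) …. Take first 1.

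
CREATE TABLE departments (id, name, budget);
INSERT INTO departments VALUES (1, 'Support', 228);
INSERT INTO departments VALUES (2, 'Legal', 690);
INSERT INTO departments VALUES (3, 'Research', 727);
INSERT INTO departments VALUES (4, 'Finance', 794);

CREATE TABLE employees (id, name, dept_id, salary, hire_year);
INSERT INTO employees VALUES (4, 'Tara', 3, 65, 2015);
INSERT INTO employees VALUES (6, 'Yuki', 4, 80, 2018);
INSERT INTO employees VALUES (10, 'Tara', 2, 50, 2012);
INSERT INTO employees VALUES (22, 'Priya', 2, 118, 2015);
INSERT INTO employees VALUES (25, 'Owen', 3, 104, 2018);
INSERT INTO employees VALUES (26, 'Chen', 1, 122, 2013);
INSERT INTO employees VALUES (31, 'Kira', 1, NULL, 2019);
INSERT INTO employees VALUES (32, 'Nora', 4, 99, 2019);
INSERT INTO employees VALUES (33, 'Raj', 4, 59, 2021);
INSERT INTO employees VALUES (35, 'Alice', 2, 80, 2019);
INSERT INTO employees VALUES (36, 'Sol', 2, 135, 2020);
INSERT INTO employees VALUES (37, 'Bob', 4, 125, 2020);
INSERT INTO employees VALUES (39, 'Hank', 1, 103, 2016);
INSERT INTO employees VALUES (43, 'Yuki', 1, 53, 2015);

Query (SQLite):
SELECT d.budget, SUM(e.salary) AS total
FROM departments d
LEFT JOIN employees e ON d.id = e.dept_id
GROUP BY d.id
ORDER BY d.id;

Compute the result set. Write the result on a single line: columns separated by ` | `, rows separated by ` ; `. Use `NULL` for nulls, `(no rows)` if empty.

228 | 278 ; 690 | 383 ; 727 | 169 ; 794 | 363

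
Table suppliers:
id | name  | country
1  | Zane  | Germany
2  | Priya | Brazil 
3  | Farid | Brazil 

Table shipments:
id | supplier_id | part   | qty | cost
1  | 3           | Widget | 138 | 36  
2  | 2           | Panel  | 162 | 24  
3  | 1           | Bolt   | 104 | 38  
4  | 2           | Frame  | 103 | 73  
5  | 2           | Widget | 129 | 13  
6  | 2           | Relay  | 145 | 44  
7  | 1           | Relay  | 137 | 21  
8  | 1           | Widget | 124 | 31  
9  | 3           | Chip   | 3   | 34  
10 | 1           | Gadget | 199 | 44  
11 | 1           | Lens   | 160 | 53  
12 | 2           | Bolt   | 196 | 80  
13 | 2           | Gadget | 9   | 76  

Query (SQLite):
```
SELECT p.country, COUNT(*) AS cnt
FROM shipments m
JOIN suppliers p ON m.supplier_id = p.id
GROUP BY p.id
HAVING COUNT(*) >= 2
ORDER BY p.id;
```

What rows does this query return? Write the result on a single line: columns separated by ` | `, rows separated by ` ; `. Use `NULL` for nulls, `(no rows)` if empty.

Germany | 5 ; Brazil | 6 ; Brazil | 2

Join each shipments row to its suppliers via supplier_id.
Group joined rows by suppliers.id; compute COUNT(*) per group.
HAVING: keep groups with count ≥ 2.
  1: ids {3, 7, 8, 10, 11} → COUNT(*)=5
  2: ids {2, 4, 5, 6, 12, 13} → COUNT(*)=6
  3: ids {1, 9} → COUNT(*)=2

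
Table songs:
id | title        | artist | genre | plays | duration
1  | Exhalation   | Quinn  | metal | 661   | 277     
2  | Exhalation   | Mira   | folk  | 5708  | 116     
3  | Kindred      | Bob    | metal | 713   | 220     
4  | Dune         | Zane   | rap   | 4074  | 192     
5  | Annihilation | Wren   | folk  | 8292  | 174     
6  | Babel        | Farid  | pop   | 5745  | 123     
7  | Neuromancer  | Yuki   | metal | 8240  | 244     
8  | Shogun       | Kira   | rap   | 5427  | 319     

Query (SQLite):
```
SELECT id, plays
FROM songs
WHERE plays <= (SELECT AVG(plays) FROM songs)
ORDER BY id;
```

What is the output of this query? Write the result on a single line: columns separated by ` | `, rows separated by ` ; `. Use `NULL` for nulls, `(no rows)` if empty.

1 | 661 ; 3 | 713 ; 4 | 4074

Scalar subquery: AVG(plays) over all songs rows = 4857.5.
Keep rows where plays <= that value.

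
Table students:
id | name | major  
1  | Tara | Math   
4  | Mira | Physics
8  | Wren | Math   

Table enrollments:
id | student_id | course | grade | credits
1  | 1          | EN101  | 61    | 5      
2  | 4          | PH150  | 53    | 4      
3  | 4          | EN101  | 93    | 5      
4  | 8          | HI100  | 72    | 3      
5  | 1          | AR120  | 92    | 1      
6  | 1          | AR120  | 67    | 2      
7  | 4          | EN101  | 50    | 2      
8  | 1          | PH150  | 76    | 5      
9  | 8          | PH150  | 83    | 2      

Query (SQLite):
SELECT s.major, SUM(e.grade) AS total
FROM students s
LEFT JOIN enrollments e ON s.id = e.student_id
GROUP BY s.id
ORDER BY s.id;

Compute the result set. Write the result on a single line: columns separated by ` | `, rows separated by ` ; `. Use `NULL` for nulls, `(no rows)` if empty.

LEFT JOIN keeps every students row; unmatched ones get NULL for enrollments columns.
Group by students.id and compute SUM(e.grade). SUM over an all-NULL group is NULL.
  1: ids {1, 5, 6, 8} → SUM(e.grade)=296
  4: ids {2, 3, 7} → SUM(e.grade)=196
  8: ids {4, 9} → SUM(e.grade)=155

Math | 296 ; Physics | 196 ; Math | 155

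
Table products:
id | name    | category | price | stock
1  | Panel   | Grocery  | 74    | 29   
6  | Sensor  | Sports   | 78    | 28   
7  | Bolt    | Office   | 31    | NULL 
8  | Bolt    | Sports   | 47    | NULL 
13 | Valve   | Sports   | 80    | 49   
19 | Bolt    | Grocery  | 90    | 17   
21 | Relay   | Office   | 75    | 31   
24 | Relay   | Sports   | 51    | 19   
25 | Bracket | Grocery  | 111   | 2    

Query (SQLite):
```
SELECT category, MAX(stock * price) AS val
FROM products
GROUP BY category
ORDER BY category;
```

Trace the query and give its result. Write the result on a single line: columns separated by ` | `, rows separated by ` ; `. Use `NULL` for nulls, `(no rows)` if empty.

For each row compute stock * price.
Group by category; take MAX of the expression per group.
  Grocery: ids {1, 19, 25} → MAX(stock * price)=2146
  Office: ids {7, 21} → MAX(stock * price)=2325
  Sports: ids {6, 8, 13, 24} → MAX(stock * price)=3920

Grocery | 2146 ; Office | 2325 ; Sports | 3920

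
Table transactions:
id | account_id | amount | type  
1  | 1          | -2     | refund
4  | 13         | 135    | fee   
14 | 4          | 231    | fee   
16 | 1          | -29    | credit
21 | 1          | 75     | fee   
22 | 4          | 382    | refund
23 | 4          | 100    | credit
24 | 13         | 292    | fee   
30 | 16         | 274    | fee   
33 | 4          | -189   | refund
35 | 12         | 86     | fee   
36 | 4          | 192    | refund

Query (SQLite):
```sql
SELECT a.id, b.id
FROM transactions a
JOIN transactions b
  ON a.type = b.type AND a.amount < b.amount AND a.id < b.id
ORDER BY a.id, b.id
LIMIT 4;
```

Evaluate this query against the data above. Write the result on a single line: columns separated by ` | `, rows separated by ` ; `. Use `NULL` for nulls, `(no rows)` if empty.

1 | 22 ; 1 | 36 ; 4 | 14 ; 4 | 24

Pairs (a,b) with same type, a.amount < b.amount, a.id < b.id.
type groups: credit:{16,23} fee:{4,14,21,24,30,35} refund:{1,22,33,36}
Ordered by (a.id, b.id); first 4.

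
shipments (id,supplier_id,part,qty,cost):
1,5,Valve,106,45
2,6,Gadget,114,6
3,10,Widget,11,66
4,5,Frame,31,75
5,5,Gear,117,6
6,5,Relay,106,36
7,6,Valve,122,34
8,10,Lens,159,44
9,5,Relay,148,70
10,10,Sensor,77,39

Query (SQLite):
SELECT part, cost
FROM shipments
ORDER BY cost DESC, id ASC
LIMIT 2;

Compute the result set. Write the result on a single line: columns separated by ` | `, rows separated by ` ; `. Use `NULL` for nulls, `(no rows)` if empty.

Frame | 75 ; Relay | 70

Sort by cost desc, tiebreak id asc: (75, id=4), (70, id=9), (66, id=3), (45, id=1), (44, id=8) …. Take first 2.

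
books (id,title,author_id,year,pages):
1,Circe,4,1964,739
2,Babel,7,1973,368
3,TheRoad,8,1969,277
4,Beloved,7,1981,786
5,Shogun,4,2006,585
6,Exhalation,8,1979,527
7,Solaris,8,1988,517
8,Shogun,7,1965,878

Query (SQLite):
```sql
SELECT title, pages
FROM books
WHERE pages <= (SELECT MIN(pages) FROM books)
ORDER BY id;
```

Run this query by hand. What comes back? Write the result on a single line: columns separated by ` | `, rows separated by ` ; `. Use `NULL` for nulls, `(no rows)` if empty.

TheRoad | 277

Scalar subquery: MIN(pages) over all books rows = 277.
Keep rows where pages <= that value.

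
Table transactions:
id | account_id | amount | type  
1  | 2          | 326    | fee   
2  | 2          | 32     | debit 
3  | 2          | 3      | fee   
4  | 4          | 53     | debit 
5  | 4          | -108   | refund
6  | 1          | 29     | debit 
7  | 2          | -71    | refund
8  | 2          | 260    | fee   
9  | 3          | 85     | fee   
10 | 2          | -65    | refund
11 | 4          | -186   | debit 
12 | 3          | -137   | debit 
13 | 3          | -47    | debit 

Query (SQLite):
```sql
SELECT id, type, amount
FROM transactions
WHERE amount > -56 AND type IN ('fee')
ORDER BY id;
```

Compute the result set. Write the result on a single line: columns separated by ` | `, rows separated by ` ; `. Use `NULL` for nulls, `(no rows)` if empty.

amount > -56: ids {1, 2, 3, 4, 6, 8, 9, 13}
type IN ('fee'): ids {1, 3, 8, 9}
Combine with AND.

1 | fee | 326 ; 3 | fee | 3 ; 8 | fee | 260 ; 9 | fee | 85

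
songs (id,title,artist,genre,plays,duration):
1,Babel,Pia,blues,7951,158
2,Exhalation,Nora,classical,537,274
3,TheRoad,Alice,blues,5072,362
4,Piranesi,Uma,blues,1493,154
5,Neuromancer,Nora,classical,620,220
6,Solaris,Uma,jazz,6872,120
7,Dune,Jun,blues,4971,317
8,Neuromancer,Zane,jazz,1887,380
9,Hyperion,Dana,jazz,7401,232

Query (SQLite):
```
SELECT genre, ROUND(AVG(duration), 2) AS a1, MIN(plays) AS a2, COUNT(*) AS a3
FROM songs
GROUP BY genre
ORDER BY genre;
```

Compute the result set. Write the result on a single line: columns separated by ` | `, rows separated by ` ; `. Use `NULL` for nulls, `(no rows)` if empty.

Group songs by genre.
Per group compute: ROUND(AVG(duration), 2), MIN(plays), COUNT(*).
  blues: ids {1, 3, 4, 7} → ROUND(AVG(duration), 2)=247.75, MIN(plays)=1493, COUNT(*)=4
  classical: ids {2, 5} → ROUND(AVG(duration), 2)=247, MIN(plays)=537, COUNT(*)=2
  jazz: ids {6, 8, 9} → ROUND(AVG(duration), 2)=244, MIN(plays)=1887, COUNT(*)=3

blues | 247.75 | 1493 | 4 ; classical | 247 | 537 | 2 ; jazz | 244 | 1887 | 3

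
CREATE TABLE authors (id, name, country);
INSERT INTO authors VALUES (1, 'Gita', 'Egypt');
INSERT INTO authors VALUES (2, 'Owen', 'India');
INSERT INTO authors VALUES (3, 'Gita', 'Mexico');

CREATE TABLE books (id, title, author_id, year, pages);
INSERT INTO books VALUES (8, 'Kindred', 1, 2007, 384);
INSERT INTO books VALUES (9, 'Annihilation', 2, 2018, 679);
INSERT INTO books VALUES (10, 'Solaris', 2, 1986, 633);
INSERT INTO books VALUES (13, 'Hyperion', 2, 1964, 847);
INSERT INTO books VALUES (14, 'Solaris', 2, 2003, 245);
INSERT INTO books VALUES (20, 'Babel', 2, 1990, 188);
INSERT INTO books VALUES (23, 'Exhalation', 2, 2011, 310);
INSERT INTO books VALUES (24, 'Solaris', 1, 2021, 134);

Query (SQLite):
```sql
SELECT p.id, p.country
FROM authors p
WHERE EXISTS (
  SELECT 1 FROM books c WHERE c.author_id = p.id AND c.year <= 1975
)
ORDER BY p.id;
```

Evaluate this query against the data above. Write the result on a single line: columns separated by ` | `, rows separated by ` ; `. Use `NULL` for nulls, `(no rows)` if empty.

2 | India

For each authors row, check whether any books with matching author_id has year <= 1975.
Keep rows where that is true.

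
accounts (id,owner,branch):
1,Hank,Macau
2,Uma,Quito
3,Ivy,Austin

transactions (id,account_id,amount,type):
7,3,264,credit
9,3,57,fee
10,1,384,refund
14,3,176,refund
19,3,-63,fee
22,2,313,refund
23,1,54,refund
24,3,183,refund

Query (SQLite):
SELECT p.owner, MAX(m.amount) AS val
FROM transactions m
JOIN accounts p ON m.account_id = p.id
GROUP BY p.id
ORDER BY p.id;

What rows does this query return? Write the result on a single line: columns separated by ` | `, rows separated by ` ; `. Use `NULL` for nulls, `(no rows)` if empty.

Join each transactions row to its accounts via account_id.
Group joined rows by accounts.id; compute MAX(m.amount) per group.
  1: ids {10, 23} → MAX(m.amount)=384
  2: ids {22} → MAX(m.amount)=313
  3: ids {7, 9, 14, 19, 24} → MAX(m.amount)=264

Hank | 384 ; Uma | 313 ; Ivy | 264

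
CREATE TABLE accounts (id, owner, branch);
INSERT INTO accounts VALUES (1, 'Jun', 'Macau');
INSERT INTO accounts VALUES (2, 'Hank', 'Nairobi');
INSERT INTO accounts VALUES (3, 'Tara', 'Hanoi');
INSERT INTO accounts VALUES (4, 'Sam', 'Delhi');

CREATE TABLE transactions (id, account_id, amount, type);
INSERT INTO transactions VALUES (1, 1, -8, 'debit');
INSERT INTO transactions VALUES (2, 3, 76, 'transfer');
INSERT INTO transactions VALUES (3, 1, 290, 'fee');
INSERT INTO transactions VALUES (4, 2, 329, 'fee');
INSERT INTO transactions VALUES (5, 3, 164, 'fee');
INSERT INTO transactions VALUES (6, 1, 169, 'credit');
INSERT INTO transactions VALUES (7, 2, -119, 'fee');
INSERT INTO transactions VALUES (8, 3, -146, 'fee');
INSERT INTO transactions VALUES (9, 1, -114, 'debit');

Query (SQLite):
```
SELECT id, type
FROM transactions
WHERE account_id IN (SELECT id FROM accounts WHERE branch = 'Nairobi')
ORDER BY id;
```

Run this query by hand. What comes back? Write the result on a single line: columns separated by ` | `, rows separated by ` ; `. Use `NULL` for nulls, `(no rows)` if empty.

Inner query: accounts.id where branch = 'Nairobi'.
Outer: keep transactions rows whose account_id is in that set.
Inner query → {2}

4 | fee ; 7 | fee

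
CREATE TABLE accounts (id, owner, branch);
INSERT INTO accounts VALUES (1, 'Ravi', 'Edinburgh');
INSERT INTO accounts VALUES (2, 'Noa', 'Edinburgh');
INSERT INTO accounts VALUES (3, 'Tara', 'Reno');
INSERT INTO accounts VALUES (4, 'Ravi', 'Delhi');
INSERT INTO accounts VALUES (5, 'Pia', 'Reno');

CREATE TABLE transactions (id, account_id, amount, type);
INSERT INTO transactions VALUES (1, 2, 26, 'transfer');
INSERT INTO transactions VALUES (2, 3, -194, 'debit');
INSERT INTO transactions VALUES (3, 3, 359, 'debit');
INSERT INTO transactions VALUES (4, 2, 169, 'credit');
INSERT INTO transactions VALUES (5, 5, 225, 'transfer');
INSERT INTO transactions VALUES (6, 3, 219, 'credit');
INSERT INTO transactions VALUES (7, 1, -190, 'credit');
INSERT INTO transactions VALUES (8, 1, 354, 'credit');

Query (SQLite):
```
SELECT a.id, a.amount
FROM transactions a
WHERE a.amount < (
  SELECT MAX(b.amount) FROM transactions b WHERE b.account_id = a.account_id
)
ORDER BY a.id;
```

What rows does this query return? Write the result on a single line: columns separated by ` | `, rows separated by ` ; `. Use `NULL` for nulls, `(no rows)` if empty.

1 | 26 ; 2 | -194 ; 6 | 219 ; 7 | -190

For each transactions row a, compute MAX(amount) over rows sharing a.account_id.
Keep row a if a.amount < that per-group MAX.
  account_id=1: MAX(amount) = 354
  account_id=2: MAX(amount) = 169
  account_id=3: MAX(amount) = 359
  account_id=5: MAX(amount) = 225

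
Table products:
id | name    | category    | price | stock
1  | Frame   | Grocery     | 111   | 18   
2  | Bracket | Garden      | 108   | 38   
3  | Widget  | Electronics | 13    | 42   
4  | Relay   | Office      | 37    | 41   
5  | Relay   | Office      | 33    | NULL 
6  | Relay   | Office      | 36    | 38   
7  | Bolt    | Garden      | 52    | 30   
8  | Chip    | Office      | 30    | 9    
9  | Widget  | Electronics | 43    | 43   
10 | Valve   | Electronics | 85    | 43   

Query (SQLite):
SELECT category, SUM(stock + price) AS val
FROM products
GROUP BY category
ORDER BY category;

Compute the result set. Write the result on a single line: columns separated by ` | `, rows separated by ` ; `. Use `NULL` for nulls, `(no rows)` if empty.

Electronics | 269 ; Garden | 228 ; Grocery | 129 ; Office | 191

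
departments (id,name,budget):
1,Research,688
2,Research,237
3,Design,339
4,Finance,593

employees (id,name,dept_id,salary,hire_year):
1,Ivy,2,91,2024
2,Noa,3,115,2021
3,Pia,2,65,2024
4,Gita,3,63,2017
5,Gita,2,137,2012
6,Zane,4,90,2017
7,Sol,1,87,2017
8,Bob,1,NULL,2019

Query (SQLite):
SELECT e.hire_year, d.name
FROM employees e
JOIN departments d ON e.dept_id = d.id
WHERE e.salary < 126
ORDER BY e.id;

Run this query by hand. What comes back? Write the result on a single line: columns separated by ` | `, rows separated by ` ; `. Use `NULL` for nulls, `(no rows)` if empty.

2024 | Research ; 2021 | Design ; 2024 | Research ; 2017 | Design ; 2017 | Finance ; 2017 | Research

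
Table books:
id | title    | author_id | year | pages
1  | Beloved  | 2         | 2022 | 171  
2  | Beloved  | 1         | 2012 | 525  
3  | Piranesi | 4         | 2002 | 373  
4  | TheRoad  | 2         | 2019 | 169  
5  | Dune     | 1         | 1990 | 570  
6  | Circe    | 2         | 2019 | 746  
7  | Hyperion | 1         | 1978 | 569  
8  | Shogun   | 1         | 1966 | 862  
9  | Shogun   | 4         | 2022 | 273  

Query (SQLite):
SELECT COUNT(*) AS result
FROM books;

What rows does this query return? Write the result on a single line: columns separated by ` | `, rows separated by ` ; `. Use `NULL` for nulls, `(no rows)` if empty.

All pages values: [171, 525, 373, 169, 570, 746, 569, 862, 273].
COUNT(*) counts rows → 9.

9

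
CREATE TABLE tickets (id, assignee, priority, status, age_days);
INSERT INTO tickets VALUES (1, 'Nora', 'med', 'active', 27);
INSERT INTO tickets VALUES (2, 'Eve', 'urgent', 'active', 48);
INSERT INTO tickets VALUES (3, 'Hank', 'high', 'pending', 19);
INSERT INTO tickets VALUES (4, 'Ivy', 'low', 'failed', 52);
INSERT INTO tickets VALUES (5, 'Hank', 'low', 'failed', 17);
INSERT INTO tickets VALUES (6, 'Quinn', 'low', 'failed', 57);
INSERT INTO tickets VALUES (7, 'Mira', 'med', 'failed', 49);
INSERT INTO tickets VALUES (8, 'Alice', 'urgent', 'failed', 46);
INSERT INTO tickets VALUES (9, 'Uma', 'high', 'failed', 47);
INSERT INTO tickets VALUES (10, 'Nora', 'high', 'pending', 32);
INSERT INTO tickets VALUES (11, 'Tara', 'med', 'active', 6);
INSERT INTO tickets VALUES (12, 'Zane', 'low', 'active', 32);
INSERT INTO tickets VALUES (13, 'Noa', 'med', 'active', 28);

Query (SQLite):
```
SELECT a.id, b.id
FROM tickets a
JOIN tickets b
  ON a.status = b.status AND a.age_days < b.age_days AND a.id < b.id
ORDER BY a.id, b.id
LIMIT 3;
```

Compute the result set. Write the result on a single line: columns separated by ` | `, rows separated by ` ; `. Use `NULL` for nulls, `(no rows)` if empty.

1 | 2 ; 1 | 12 ; 1 | 13

Pairs (a,b) with same status, a.age_days < b.age_days, a.id < b.id.
status groups: active:{1,2,11,12,13} failed:{4,5,6,7,8,9} pending:{3,10}
Ordered by (a.id, b.id); first 3.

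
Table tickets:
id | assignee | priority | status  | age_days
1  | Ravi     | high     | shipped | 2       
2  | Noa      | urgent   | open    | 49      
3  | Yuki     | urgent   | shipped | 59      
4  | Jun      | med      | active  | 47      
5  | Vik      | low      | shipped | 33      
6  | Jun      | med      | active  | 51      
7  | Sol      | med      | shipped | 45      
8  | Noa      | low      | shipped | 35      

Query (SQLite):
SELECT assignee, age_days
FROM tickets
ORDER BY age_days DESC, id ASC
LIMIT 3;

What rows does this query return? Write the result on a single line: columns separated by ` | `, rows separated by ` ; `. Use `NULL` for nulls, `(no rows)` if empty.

Yuki | 59 ; Jun | 51 ; Noa | 49

Sort by age_days desc, tiebreak id asc: (59, id=3), (51, id=6), (49, id=2), (47, id=4), (45, id=7), (35, id=8) …. Take first 3.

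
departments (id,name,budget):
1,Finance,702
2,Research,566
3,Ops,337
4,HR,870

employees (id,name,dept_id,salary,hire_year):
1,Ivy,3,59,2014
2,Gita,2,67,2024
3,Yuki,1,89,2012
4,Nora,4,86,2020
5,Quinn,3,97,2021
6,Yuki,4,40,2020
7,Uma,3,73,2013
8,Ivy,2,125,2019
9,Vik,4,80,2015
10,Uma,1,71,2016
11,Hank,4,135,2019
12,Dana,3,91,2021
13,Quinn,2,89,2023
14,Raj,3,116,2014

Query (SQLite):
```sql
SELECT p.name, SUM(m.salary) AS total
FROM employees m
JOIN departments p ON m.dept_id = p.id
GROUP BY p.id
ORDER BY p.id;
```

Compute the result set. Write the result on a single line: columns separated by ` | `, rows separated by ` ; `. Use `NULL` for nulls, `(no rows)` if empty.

Join each employees row to its departments via dept_id.
Group joined rows by departments.id; compute SUM(m.salary) per group.
  1: ids {3, 10} → SUM(m.salary)=160
  2: ids {2, 8, 13} → SUM(m.salary)=281
  3: ids {1, 5, 7, 12, 14} → SUM(m.salary)=436
  4: ids {4, 6, 9, 11} → SUM(m.salary)=341

Finance | 160 ; Research | 281 ; Ops | 436 ; HR | 341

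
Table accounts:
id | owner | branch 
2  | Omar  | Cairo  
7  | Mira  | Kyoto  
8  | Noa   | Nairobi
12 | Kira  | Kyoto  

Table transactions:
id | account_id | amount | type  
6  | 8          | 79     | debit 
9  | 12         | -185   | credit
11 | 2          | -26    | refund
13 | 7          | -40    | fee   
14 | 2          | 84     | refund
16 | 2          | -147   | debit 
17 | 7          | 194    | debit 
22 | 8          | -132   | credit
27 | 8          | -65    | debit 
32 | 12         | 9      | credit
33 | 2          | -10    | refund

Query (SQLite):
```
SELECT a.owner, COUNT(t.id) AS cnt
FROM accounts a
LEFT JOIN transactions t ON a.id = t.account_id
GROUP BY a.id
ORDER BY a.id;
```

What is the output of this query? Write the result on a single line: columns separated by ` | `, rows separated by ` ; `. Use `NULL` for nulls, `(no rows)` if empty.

Omar | 4 ; Mira | 2 ; Noa | 3 ; Kira | 2

LEFT JOIN keeps every accounts row; unmatched ones get NULL for transactions columns.
Group by accounts.id and compute COUNT(t.id). COUNT(col) of an all-NULL group is 0.
  2: ids {11, 14, 16, 33} → COUNT(t.id)=4
  7: ids {13, 17} → COUNT(t.id)=2
  8: ids {6, 22, 27} → COUNT(t.id)=3
  12: ids {9, 32} → COUNT(t.id)=2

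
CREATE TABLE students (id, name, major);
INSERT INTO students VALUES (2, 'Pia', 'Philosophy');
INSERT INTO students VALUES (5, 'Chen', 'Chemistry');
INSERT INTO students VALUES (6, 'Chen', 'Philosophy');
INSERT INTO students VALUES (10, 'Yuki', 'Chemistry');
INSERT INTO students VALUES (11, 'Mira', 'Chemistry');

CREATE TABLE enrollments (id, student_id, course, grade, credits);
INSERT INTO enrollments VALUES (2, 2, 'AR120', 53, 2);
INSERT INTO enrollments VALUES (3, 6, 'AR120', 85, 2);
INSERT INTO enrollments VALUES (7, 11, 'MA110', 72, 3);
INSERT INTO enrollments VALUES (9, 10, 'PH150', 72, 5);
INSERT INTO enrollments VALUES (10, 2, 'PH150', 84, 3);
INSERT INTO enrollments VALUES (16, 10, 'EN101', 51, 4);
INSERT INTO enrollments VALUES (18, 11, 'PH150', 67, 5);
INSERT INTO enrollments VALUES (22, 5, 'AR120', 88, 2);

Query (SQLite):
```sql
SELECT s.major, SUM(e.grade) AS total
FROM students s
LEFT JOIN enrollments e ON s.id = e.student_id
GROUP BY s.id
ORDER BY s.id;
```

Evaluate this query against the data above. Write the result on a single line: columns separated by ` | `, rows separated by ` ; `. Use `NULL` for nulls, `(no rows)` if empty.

LEFT JOIN keeps every students row; unmatched ones get NULL for enrollments columns.
Group by students.id and compute SUM(e.grade). SUM over an all-NULL group is NULL.
  2: ids {2, 10} → SUM(e.grade)=137
  5: ids {22} → SUM(e.grade)=88
  6: ids {3} → SUM(e.grade)=85
  10: ids {9, 16} → SUM(e.grade)=123
  11: ids {7, 18} → SUM(e.grade)=139

Philosophy | 137 ; Chemistry | 88 ; Philosophy | 85 ; Chemistry | 123 ; Chemistry | 139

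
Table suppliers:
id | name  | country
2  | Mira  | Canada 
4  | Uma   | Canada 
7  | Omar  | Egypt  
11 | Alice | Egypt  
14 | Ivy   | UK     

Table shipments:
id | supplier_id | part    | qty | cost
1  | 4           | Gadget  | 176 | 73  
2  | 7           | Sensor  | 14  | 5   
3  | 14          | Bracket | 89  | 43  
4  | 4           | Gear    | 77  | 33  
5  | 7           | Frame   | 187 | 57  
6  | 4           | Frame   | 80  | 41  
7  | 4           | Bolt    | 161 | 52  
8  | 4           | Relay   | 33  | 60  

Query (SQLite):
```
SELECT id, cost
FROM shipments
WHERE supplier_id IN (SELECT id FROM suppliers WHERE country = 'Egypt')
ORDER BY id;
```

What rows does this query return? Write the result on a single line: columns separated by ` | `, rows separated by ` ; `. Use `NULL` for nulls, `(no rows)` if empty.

Inner query: suppliers.id where country = 'Egypt'.
Outer: keep shipments rows whose supplier_id is in that set.
Inner query → {7, 11}

2 | 5 ; 5 | 57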